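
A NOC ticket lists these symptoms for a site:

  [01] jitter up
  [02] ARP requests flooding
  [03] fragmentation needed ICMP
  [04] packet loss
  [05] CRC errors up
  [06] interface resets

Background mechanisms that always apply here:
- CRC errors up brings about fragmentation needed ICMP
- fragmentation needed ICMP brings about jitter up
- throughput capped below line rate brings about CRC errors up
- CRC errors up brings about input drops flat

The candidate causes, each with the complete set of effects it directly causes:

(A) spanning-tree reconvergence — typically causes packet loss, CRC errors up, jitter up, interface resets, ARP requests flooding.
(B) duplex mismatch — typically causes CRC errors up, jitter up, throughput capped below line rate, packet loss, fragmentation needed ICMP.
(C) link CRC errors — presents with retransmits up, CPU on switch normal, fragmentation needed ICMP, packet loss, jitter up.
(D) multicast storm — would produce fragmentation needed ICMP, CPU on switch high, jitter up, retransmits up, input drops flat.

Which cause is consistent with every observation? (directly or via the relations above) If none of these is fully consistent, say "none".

A

Checking each candidate against the observations:
(A) spanning-tree reconvergence — accounts for every observation (fragmentation needed ICMP by CRC errors up → fragmentation needed ICMP)
(B) duplex mismatch — jitter up ✓; ARP requests flooding ✗; fragmentation needed ICMP ✓; packet loss ✓; CRC errors up ✓; interface resets ✗
(C) link CRC errors — does not account for ARP requests flooding, CRC errors up, interface resets
(D) multicast storm — jitter up ✓; ARP requests flooding ✗; fragmentation needed ICMP ✓; packet loss ✗; CRC errors up ✗; interface resets ✗
(A) is the only candidate with no mismatches.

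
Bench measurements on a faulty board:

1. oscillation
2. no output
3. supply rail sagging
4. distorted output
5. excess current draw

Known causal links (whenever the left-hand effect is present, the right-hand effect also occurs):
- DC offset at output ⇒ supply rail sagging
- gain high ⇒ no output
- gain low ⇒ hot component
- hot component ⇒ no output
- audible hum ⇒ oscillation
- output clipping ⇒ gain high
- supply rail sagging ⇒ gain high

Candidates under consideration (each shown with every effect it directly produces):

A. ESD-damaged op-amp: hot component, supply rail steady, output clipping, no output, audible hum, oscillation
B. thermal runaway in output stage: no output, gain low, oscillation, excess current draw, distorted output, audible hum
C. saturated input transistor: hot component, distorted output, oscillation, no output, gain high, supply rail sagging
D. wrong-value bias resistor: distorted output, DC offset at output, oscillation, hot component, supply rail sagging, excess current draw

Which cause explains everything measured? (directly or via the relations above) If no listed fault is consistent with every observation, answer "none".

Testing each hypothesis:
(A) ESD-damaged op-amp — oscillation match; no output match; supply rail sagging miss; distorted output miss; excess current draw miss
(B) thermal runaway in output stage — oscillation match; no output match; supply rail sagging miss; distorted output match; excess current draw match
(C) saturated input transistor — oscillation match; no output match; supply rail sagging match; distorted output match; excess current draw miss
(D) wrong-value bias resistor — oscillation match; no output match (via hot component → no output); supply rail sagging match; distorted output match; excess current draw match
Only (D) is consistent with every observation.

D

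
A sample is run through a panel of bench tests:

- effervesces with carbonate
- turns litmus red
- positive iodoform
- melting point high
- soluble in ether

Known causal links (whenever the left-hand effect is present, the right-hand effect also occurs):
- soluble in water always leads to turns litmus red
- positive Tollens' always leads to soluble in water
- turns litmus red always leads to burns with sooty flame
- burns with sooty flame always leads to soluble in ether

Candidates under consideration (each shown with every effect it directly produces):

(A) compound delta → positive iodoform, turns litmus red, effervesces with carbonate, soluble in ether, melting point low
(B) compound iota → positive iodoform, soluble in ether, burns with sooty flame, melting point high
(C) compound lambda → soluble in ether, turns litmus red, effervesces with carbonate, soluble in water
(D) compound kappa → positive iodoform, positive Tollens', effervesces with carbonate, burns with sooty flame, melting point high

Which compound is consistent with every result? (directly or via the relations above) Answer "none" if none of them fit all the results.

For each candidate, compare predicted effects to what was observed:
(A) compound delta — fails on melting point high (predicts melting point low, not melting point high)
(B) compound iota — does not account for effervesces with carbonate, turns litmus red
(C) compound lambda — does not account for positive iodoform, melting point high
(D) compound kappa — accounts for every observation (turns litmus red by positive Tollens' → soluble in water → turns litmus red)
(D) is the only candidate with no mismatches.

D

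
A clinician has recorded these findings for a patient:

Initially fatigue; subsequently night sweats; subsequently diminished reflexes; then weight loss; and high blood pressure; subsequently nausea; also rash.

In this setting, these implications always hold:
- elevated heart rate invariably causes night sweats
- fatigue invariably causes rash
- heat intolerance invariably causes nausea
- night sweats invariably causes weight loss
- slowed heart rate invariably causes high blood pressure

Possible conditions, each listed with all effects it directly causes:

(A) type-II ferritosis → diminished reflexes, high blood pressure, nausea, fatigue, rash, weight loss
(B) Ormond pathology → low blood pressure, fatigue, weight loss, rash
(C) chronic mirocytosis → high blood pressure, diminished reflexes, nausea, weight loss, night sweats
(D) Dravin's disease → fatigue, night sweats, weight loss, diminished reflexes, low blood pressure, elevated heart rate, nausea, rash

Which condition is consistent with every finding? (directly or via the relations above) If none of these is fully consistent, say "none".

For each candidate, compare predicted effects to what was observed:
(A) type-II ferritosis — fatigue yes; night sweats NO; diminished reflexes yes; weight loss yes; high blood pressure yes; nausea yes; rash yes
(B) Ormond pathology — fatigue yes; night sweats NO; diminished reflexes NO; weight loss yes; high blood pressure NO; nausea NO; rash yes
(C) chronic mirocytosis — fatigue NO; night sweats yes; diminished reflexes yes; weight loss yes; high blood pressure yes; nausea yes; rash NO
(D) Dravin's disease — fatigue yes; night sweats yes; diminished reflexes yes; weight loss yes; high blood pressure NO; nausea yes; rash yes
No candidate is consistent with all observations.

none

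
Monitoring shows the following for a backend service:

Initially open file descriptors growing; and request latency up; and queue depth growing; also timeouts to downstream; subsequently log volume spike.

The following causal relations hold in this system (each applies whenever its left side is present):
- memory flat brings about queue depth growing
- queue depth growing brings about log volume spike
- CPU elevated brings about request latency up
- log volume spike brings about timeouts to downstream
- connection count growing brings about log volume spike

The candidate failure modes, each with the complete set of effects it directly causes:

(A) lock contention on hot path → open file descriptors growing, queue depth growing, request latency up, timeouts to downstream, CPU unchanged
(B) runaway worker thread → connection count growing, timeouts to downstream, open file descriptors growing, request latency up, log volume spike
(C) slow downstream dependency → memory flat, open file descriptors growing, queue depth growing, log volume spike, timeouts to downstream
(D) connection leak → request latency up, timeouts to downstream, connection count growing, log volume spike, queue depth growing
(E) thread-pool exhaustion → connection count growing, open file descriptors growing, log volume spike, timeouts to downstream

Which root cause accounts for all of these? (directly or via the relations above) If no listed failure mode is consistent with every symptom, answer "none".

A

Testing each hypothesis:
(A) lock contention on hot path — open file descriptors growing +; request latency up +; queue depth growing +; timeouts to downstream +; log volume spike + (via queue depth growing → log volume spike)
(B) runaway worker thread — does not account for queue depth growing
(C) slow downstream dependency — does not account for request latency up
(D) connection leak — open file descriptors growing -; request latency up +; queue depth growing +; timeouts to downstream +; log volume spike +
(E) thread-pool exhaustion — open file descriptors growing +; request latency up -; queue depth growing -; timeouts to downstream +; log volume spike +
(A) is the only candidate with no mismatches.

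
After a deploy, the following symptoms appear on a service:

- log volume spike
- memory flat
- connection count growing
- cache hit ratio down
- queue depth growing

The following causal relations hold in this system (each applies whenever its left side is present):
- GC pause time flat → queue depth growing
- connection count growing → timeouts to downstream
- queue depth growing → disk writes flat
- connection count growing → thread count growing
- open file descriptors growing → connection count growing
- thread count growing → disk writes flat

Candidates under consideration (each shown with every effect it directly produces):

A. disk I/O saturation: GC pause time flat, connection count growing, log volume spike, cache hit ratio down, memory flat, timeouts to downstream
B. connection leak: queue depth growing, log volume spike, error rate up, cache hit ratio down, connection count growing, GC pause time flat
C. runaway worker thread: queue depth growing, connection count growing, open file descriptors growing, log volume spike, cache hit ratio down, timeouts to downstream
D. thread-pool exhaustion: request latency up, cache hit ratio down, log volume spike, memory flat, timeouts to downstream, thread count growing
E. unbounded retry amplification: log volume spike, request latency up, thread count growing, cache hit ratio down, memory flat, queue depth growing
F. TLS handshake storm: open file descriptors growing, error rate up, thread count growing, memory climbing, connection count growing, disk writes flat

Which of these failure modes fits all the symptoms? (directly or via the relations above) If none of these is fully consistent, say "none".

A

Per-candidate check:
(A) disk I/O saturation — log volume spike +; memory flat +; connection count growing +; cache hit ratio down +; queue depth growing + (by GC pause time flat → queue depth growing)
(B) connection leak — does not account for memory flat
(C) runaway worker thread — log volume spike +; memory flat -; connection count growing +; cache hit ratio down +; queue depth growing +
(D) thread-pool exhaustion — does not account for connection count growing, queue depth growing
(E) unbounded retry amplification — log volume spike +; memory flat +; connection count growing -; cache hit ratio down +; queue depth growing +
(F) TLS handshake storm — fails on log volume spike, memory flat, cache hit ratio down, queue depth growing (predicts memory climbing, not memory flat)
(A) alone accounts for all the evidence.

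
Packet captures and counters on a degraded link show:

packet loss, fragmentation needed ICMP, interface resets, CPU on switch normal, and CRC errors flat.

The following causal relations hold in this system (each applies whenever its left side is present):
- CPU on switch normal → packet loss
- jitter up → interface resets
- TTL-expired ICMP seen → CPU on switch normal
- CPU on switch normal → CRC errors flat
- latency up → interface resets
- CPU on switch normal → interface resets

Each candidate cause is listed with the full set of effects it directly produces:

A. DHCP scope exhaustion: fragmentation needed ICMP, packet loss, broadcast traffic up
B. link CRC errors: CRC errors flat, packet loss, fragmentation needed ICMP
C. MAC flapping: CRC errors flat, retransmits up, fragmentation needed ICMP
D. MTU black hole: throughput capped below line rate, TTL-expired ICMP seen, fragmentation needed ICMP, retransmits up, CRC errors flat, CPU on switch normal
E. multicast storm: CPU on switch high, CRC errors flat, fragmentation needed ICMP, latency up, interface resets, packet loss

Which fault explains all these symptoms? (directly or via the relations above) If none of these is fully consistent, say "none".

Testing each hypothesis:
(A) DHCP scope exhaustion — packet loss match; fragmentation needed ICMP match; interface resets miss; CPU on switch normal miss; CRC errors flat miss
(B) link CRC errors — packet loss match; fragmentation needed ICMP match; interface resets miss; CPU on switch normal miss; CRC errors flat match
(C) MAC flapping — does not account for packet loss, interface resets, CPU on switch normal
(D) MTU black hole — packet loss match (through CPU on switch normal → packet loss); fragmentation needed ICMP match; interface resets match (through CPU on switch normal → interface resets); CPU on switch normal match; CRC errors flat match
(E) multicast storm — packet loss match; fragmentation needed ICMP match; interface resets match; CPU on switch normal miss; CRC errors flat match
(D) is the only candidate with no mismatches.

D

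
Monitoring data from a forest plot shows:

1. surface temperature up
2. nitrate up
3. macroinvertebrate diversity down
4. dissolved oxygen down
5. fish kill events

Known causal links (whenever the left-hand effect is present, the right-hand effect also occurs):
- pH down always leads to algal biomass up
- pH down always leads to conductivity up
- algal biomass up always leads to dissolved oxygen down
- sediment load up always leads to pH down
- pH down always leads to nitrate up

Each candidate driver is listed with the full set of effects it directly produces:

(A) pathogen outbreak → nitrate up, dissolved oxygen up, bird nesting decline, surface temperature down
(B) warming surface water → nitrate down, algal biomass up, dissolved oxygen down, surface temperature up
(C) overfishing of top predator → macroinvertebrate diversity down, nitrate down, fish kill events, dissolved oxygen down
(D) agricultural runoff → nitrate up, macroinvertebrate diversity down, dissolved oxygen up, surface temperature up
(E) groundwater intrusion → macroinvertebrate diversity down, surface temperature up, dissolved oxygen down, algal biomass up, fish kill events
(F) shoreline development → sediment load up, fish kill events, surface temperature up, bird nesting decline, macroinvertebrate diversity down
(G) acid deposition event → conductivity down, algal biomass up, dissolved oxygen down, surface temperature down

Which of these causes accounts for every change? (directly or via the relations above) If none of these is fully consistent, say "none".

F

Per-candidate check:
(A) pathogen outbreak — fails on surface temperature up, macroinvertebrate diversity down, dissolved oxygen down, fish kill events (predicts surface temperature down, not surface temperature up; predicts dissolved oxygen up, not dissolved oxygen down)
(B) warming surface water — surface temperature up ✓; nitrate up ✗; macroinvertebrate diversity down ✗; dissolved oxygen down ✓; fish kill events ✗
(C) overfishing of top predator — surface temperature up ✗; nitrate up ✗; macroinvertebrate diversity down ✓; dissolved oxygen down ✓; fish kill events ✓
(D) agricultural runoff — fails on dissolved oxygen down, fish kill events (predicts dissolved oxygen up, not dissolved oxygen down)
(E) groundwater intrusion — does not account for nitrate up
(F) shoreline development — surface temperature up ✓; nitrate up ✓ (via sediment load up → pH down → nitrate up); macroinvertebrate diversity down ✓; dissolved oxygen down ✓ (via sediment load up → pH down → algal biomass up → dissolved oxygen down); fish kill events ✓
(G) acid deposition event — fails on surface temperature up, nitrate up, macroinvertebrate diversity down, fish kill events (predicts surface temperature down, not surface temperature up)
(F) is the only candidate with no mismatches.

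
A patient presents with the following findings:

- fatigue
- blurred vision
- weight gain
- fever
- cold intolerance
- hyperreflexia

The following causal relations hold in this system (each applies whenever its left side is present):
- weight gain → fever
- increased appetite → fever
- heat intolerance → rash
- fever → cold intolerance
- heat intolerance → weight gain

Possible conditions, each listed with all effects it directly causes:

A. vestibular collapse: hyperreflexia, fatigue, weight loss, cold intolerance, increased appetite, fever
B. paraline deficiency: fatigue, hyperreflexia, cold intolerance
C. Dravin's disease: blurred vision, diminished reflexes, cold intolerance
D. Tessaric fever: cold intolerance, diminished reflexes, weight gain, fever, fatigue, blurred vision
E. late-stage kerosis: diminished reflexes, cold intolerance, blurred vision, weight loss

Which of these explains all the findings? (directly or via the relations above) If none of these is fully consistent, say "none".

Testing each hypothesis:
(A) vestibular collapse — fatigue +; blurred vision -; weight gain -; fever +; cold intolerance +; hyperreflexia +
(B) paraline deficiency — fatigue +; blurred vision -; weight gain -; fever -; cold intolerance +; hyperreflexia +
(C) Dravin's disease — fails on fatigue, weight gain, fever, hyperreflexia (predicts diminished reflexes, not hyperreflexia)
(D) Tessaric fever — fails on hyperreflexia (predicts diminished reflexes, not hyperreflexia)
(E) late-stage kerosis — fails on fatigue, weight gain, fever, hyperreflexia (predicts weight loss, not weight gain; predicts diminished reflexes, not hyperreflexia)
None of the listed candidates fits everything.

none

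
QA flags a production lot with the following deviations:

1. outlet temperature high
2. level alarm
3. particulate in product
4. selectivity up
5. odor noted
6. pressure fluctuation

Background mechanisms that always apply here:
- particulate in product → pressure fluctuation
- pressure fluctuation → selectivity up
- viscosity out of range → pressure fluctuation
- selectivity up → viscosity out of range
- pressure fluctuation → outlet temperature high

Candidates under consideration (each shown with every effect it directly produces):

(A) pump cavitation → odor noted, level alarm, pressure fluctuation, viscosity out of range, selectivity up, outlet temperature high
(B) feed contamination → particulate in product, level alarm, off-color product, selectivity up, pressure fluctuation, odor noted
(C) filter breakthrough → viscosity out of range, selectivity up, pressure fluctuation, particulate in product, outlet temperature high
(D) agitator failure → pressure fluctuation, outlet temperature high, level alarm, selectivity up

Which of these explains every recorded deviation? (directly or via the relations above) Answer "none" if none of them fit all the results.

B

Per-candidate check:
(A) pump cavitation — does not account for particulate in product
(B) feed contamination — outlet temperature high ✓ (through pressure fluctuation → outlet temperature high); level alarm ✓; particulate in product ✓; selectivity up ✓; odor noted ✓; pressure fluctuation ✓
(C) filter breakthrough — outlet temperature high ✓; level alarm ✗; particulate in product ✓; selectivity up ✓; odor noted ✗; pressure fluctuation ✓
(D) agitator failure — outlet temperature high ✓; level alarm ✓; particulate in product ✗; selectivity up ✓; odor noted ✗; pressure fluctuation ✓
(B) is the only candidate with no mismatches.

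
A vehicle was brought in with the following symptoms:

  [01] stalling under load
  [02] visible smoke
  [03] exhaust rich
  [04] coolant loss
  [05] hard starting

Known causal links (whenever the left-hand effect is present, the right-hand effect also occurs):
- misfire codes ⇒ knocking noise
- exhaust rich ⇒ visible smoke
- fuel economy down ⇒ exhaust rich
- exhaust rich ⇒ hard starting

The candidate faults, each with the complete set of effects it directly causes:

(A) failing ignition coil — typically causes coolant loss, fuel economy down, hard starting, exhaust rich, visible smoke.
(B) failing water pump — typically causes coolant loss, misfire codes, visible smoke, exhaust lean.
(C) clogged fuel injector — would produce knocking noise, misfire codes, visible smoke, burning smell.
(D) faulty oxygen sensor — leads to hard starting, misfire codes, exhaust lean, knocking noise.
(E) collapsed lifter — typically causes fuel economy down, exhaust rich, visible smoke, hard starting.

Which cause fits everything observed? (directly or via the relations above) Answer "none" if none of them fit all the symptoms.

For each candidate, compare predicted effects to what was observed:
(A) failing ignition coil — does not account for stalling under load
(B) failing water pump — stalling under load -; visible smoke +; exhaust rich -; coolant loss +; hard starting -
(C) clogged fuel injector — stalling under load -; visible smoke +; exhaust rich -; coolant loss -; hard starting -
(D) faulty oxygen sensor — stalling under load -; visible smoke -; exhaust rich -; coolant loss -; hard starting +
(E) collapsed lifter — stalling under load -; visible smoke +; exhaust rich +; coolant loss -; hard starting +
No candidate is consistent with all observations.

none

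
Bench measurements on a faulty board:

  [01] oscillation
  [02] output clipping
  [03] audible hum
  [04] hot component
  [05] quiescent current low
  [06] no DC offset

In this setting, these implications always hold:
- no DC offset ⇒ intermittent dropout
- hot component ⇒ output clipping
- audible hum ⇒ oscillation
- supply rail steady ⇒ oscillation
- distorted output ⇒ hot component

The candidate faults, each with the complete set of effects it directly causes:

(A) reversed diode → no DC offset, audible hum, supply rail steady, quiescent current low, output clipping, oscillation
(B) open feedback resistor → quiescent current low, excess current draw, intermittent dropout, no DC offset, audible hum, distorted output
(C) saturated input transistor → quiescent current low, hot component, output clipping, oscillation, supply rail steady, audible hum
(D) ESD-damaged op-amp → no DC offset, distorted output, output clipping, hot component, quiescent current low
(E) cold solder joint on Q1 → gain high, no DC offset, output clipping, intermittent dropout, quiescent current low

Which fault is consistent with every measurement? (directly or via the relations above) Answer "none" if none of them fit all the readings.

B

Checking each candidate against the observations:
(A) reversed diode — does not account for hot component
(B) open feedback resistor — accounts for every observation (oscillation via audible hum → oscillation)
(C) saturated input transistor — does not account for no DC offset
(D) ESD-damaged op-amp — does not account for oscillation, audible hum
(E) cold solder joint on Q1 — oscillation NO; output clipping yes; audible hum NO; hot component NO; quiescent current low yes; no DC offset yes
(B) is the only candidate with no mismatches.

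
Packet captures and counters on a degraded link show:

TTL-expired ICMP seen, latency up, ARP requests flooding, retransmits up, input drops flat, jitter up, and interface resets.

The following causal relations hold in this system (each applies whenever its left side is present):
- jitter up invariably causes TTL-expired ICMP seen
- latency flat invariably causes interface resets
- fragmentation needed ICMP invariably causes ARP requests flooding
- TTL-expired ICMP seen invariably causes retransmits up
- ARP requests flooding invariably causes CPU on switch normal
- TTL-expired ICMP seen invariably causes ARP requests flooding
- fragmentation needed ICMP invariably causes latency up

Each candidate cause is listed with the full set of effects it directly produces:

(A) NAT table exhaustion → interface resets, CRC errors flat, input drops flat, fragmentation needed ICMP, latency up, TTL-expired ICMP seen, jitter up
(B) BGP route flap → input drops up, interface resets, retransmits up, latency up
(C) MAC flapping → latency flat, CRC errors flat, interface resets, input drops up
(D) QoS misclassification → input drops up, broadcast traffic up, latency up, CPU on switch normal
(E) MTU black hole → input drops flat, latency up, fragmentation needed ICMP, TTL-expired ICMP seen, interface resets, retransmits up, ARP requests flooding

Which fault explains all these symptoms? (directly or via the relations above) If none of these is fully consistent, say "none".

A

For each candidate, compare predicted effects to what was observed:
(A) NAT table exhaustion — accounts for every observation (ARP requests flooding through TTL-expired ICMP seen → ARP requests flooding)
(B) BGP route flap — fails on TTL-expired ICMP seen, ARP requests flooding, input drops flat, jitter up (predicts input drops up, not input drops flat)
(C) MAC flapping — TTL-expired ICMP seen miss; latency up miss; ARP requests flooding miss; retransmits up miss; input drops flat miss; jitter up miss; interface resets match
(D) QoS misclassification — TTL-expired ICMP seen miss; latency up match; ARP requests flooding miss; retransmits up miss; input drops flat miss; jitter up miss; interface resets miss
(E) MTU black hole — TTL-expired ICMP seen match; latency up match; ARP requests flooding match; retransmits up match; input drops flat match; jitter up miss; interface resets match
(A) alone accounts for all the evidence.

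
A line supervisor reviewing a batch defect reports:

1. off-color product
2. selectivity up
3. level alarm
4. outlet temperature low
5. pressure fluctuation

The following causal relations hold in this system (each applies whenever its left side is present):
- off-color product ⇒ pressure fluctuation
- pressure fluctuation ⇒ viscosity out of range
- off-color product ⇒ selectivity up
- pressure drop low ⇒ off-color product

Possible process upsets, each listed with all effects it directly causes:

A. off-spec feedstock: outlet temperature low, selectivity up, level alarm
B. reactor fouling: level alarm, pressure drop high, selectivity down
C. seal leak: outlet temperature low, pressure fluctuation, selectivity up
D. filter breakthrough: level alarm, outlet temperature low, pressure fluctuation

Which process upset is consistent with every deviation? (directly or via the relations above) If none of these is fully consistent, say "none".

Testing each hypothesis:
(A) off-spec feedstock — off-color product ✗; selectivity up ✓; level alarm ✓; outlet temperature low ✓; pressure fluctuation ✗
(B) reactor fouling — fails on off-color product, selectivity up, outlet temperature low, pressure fluctuation (predicts selectivity down, not selectivity up)
(C) seal leak — does not account for off-color product, level alarm
(D) filter breakthrough — does not account for off-color product, selectivity up
No candidate is consistent with all observations.

none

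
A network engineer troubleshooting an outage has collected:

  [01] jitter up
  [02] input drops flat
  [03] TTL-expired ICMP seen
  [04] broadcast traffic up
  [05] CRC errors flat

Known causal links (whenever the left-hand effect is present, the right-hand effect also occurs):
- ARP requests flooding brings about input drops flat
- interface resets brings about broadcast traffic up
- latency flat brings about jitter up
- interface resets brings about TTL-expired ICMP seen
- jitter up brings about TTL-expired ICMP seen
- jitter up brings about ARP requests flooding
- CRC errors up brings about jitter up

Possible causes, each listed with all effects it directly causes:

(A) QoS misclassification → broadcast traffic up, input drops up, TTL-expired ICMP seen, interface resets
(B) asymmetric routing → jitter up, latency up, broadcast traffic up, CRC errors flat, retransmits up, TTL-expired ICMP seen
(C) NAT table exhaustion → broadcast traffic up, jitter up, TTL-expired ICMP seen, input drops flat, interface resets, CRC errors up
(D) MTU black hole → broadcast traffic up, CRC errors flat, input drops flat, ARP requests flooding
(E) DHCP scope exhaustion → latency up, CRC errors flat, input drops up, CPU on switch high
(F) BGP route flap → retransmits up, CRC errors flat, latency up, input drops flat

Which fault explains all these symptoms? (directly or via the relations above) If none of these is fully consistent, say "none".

Testing each hypothesis:
(A) QoS misclassification — jitter up miss; input drops flat miss; TTL-expired ICMP seen match; broadcast traffic up match; CRC errors flat miss
(B) asymmetric routing — jitter up match; input drops flat match (by jitter up → ARP requests flooding → input drops flat); TTL-expired ICMP seen match; broadcast traffic up match; CRC errors flat match
(C) NAT table exhaustion — fails on CRC errors flat (predicts CRC errors up, not CRC errors flat)
(D) MTU black hole — jitter up miss; input drops flat match; TTL-expired ICMP seen miss; broadcast traffic up match; CRC errors flat match
(E) DHCP scope exhaustion — jitter up miss; input drops flat miss; TTL-expired ICMP seen miss; broadcast traffic up miss; CRC errors flat match
(F) BGP route flap — does not account for jitter up, TTL-expired ICMP seen, broadcast traffic up
(B) is the only candidate with no mismatches.

B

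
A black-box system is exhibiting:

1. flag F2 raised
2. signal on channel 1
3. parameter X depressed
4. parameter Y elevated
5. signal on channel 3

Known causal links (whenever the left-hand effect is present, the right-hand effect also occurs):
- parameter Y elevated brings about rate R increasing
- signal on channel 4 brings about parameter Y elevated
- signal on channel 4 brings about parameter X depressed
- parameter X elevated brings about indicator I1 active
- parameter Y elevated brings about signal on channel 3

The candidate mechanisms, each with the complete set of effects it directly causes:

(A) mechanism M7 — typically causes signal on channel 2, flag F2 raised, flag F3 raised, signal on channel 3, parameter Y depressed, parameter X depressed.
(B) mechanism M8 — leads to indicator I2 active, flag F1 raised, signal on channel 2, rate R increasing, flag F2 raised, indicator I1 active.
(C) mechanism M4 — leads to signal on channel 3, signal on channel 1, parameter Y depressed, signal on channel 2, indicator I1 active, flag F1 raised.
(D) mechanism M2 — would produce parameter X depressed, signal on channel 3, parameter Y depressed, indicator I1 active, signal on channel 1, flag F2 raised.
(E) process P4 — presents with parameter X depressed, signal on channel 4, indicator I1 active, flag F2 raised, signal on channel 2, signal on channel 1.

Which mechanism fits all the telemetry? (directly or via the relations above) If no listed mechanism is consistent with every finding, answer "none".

E

Per-candidate check:
(A) mechanism M7 — flag F2 raised ✓; signal on channel 1 ✗; parameter X depressed ✓; parameter Y elevated ✗; signal on channel 3 ✓
(B) mechanism M8 — flag F2 raised ✓; signal on channel 1 ✗; parameter X depressed ✗; parameter Y elevated ✗; signal on channel 3 ✗
(C) mechanism M4 — fails on flag F2 raised, parameter X depressed, parameter Y elevated (predicts parameter Y depressed, not parameter Y elevated)
(D) mechanism M2 — flag F2 raised ✓; signal on channel 1 ✓; parameter X depressed ✓; parameter Y elevated ✗; signal on channel 3 ✓
(E) process P4 — accounts for every observation (parameter Y elevated through signal on channel 4 → parameter Y elevated)
(E) alone accounts for all the evidence.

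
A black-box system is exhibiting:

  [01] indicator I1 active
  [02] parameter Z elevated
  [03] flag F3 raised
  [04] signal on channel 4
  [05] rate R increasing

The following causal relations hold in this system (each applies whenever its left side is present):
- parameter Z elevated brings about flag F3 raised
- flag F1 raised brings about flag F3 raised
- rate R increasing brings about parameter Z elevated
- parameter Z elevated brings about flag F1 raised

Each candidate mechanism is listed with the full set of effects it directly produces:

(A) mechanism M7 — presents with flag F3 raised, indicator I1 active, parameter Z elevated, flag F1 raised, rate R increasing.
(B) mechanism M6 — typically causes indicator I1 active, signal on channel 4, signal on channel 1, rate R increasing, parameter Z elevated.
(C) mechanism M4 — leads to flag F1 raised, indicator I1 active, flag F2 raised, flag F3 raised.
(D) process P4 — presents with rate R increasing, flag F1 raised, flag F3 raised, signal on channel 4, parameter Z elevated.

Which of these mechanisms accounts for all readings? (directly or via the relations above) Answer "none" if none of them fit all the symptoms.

B

Testing each hypothesis:
(A) mechanism M7 — indicator I1 active yes; parameter Z elevated yes; flag F3 raised yes; signal on channel 4 NO; rate R increasing yes
(B) mechanism M6 — indicator I1 active yes; parameter Z elevated yes; flag F3 raised yes (via parameter Z elevated → flag F3 raised); signal on channel 4 yes; rate R increasing yes
(C) mechanism M4 — indicator I1 active yes; parameter Z elevated NO; flag F3 raised yes; signal on channel 4 NO; rate R increasing NO
(D) process P4 — does not account for indicator I1 active
Only (B) is consistent with every observation.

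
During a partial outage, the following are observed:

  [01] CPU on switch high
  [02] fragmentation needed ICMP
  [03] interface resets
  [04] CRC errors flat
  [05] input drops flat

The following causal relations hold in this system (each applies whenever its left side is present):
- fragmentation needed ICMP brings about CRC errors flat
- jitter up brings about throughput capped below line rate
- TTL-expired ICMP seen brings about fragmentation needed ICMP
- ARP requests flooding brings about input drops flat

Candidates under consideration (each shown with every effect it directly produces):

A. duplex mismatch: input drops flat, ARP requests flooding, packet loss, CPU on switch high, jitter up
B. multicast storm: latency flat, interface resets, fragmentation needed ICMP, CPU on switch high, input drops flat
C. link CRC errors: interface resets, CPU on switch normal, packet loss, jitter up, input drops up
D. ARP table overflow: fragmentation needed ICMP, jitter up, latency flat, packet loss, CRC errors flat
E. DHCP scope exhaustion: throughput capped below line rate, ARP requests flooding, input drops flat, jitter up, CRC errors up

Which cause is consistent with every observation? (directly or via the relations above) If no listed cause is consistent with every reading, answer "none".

For each candidate, compare predicted effects to what was observed:
(A) duplex mismatch — CPU on switch high +; fragmentation needed ICMP -; interface resets -; CRC errors flat -; input drops flat +
(B) multicast storm — CPU on switch high +; fragmentation needed ICMP +; interface resets +; CRC errors flat + (by fragmentation needed ICMP → CRC errors flat); input drops flat +
(C) link CRC errors — CPU on switch high -; fragmentation needed ICMP -; interface resets +; CRC errors flat -; input drops flat -
(D) ARP table overflow — CPU on switch high -; fragmentation needed ICMP +; interface resets -; CRC errors flat +; input drops flat -
(E) DHCP scope exhaustion — CPU on switch high -; fragmentation needed ICMP -; interface resets -; CRC errors flat -; input drops flat +
Only (B) is consistent with every observation.

B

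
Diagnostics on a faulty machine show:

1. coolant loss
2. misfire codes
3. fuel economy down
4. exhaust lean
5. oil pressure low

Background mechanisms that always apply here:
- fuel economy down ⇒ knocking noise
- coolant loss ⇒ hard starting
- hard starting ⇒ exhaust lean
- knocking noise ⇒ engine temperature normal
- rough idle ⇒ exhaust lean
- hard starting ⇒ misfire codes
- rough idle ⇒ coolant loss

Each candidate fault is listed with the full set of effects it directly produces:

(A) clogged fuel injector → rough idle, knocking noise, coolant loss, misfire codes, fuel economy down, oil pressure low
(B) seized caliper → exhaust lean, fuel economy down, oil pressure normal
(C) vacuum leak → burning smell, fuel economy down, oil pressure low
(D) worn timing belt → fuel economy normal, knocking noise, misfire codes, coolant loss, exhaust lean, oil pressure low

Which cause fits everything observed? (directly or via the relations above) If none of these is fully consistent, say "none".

Testing each hypothesis:
(A) clogged fuel injector — accounts for every observation (exhaust lean through rough idle → exhaust lean)
(B) seized caliper — fails on coolant loss, misfire codes, oil pressure low (predicts oil pressure normal, not oil pressure low)
(C) vacuum leak — coolant loss -; misfire codes -; fuel economy down +; exhaust lean -; oil pressure low +
(D) worn timing belt — coolant loss +; misfire codes +; fuel economy down -; exhaust lean +; oil pressure low +
(A) is the only candidate with no mismatches.

A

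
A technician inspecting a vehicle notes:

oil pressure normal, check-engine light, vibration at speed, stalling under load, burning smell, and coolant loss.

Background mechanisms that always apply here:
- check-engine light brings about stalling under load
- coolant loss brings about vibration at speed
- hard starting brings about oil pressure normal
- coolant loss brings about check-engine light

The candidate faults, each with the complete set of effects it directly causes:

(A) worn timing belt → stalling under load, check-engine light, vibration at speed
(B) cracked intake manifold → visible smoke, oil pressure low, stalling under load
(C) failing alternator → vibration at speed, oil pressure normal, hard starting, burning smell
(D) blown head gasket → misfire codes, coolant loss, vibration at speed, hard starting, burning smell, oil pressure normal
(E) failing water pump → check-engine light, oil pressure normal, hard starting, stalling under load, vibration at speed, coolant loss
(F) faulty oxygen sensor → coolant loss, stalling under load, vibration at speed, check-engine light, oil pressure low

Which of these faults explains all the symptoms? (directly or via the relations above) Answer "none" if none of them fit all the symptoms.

D

Per-candidate check:
(A) worn timing belt — oil pressure normal ✗; check-engine light ✓; vibration at speed ✓; stalling under load ✓; burning smell ✗; coolant loss ✗
(B) cracked intake manifold — oil pressure normal ✗; check-engine light ✗; vibration at speed ✗; stalling under load ✓; burning smell ✗; coolant loss ✗
(C) failing alternator — oil pressure normal ✓; check-engine light ✗; vibration at speed ✓; stalling under load ✗; burning smell ✓; coolant loss ✗
(D) blown head gasket — accounts for every observation (check-engine light through coolant loss → check-engine light)
(E) failing water pump — oil pressure normal ✓; check-engine light ✓; vibration at speed ✓; stalling under load ✓; burning smell ✗; coolant loss ✓
(F) faulty oxygen sensor — oil pressure normal ✗; check-engine light ✓; vibration at speed ✓; stalling under load ✓; burning smell ✗; coolant loss ✓
Only (D) is consistent with every observation.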